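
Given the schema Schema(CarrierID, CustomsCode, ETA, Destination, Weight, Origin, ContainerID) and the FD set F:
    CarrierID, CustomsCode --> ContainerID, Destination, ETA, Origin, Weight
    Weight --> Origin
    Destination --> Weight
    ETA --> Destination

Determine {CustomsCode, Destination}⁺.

{CustomsCode, Destination, Origin, Weight}

Start with {CustomsCode, Destination}.
Destination --> Weight applies; add {Weight} → now {CustomsCode, Destination, Weight}.
Weight --> Origin applies; add {Origin} → now {CustomsCode, Destination, Origin, Weight}.
No further FD applies.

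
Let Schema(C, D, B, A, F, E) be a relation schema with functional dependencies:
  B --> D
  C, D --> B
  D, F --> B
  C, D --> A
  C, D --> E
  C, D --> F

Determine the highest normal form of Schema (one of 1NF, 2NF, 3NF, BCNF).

Candidate keys: {B, C}, {C, D}. Prime attributes: {B, C, D}.
B --> D: {B}⁺ = {B, D}, which is not all of the attributes, so the left side is not a superkey — BCNF is violated.
Since {D} ⊆ prime attributes and every other non-superkey FD also has a prime right side, the schema is in 3NF.

3NF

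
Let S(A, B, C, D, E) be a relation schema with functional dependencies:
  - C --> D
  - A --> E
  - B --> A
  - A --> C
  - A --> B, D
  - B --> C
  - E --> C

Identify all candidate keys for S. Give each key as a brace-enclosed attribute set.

{A}⁺ = {A, B, C, D, E} — all of the relation — so {A} is a candidate key.
{B}⁺ = {A, B, C, D, E} — all of the relation — so {B} is a candidate key.
No proper subset of any of these is a key, and no other minimal superkey exists.

{A}, {B}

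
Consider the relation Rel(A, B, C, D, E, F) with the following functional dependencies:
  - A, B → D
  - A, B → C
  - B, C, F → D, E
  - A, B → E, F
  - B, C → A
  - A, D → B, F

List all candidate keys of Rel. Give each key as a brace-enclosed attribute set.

{A, B} is a candidate key since {A, B}⁺ = {A, B, C, D, E, F} covers every attribute.
{A, D} is a candidate key since {A, D}⁺ = {A, B, C, D, E, F} covers every attribute.
{B, C} is a candidate key since {B, C}⁺ = {A, B, C, D, E, F} covers every attribute.
These are minimal and exhaustive — every other superkey contains one of them.

{A, B}, {A, D}, {B, C}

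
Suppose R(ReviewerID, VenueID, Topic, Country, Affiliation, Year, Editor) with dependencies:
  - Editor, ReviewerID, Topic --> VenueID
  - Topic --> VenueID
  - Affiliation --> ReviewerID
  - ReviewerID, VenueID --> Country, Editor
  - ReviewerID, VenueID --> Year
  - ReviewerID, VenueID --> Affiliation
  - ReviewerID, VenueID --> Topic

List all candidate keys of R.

{Affiliation, Topic}⁺ = {Affiliation, Country, Editor, ReviewerID, Topic, VenueID, Year}, which is every attribute, so {Affiliation, Topic} is a candidate key.
{Affiliation, VenueID}⁺ = {Affiliation, Country, Editor, ReviewerID, Topic, VenueID, Year}, which is every attribute, so {Affiliation, VenueID} is a candidate key.
{ReviewerID, Topic}⁺ = {Affiliation, Country, Editor, ReviewerID, Topic, VenueID, Year}, which is every attribute, so {ReviewerID, Topic} is a candidate key.
{ReviewerID, VenueID}⁺ = {Affiliation, Country, Editor, ReviewerID, Topic, VenueID, Year}, which is every attribute, so {ReviewerID, VenueID} is a candidate key.
Any other superkey properly contains one of these, so there are no further candidate keys.

{Affiliation, Topic}, {Affiliation, VenueID}, {ReviewerID, Topic}, {ReviewerID, VenueID}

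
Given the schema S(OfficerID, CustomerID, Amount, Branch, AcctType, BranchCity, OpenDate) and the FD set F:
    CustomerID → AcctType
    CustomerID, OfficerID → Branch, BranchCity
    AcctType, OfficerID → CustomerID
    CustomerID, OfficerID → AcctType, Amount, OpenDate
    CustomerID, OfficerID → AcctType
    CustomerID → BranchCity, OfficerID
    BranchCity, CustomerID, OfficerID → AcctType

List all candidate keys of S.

{AcctType, OfficerID}, {CustomerID}

{CustomerID} is a candidate key since {CustomerID}⁺ = {AcctType, Amount, Branch, BranchCity, CustomerID, OfficerID, OpenDate} covers every attribute.
{AcctType, OfficerID} is a candidate key since {AcctType, OfficerID}⁺ = {AcctType, Amount, Branch, BranchCity, CustomerID, OfficerID, OpenDate} covers every attribute.
These are minimal and exhaustive — every other superkey contains one of them.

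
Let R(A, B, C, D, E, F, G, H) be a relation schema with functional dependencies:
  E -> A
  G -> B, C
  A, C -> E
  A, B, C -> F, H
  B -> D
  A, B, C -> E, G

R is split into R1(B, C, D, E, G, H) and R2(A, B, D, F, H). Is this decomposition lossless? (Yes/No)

The shared attributes are {B, D, H} and {B, D, H}⁺ = {B, D, H}.
The closure covers neither R1 nor R2 entirely; the join is not lossless.

No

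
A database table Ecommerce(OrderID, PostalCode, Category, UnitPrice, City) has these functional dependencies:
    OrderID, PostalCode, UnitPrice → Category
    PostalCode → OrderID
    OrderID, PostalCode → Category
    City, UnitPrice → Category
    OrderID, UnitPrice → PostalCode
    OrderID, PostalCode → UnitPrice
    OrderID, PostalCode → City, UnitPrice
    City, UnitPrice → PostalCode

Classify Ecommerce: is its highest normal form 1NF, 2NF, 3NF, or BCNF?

Candidate keys: {City, UnitPrice}, {OrderID, UnitPrice}, {PostalCode}. Prime attributes: {City, OrderID, PostalCode, UnitPrice}.
Every FD has a superkey on the left, so the relation is in BCNF.

BCNF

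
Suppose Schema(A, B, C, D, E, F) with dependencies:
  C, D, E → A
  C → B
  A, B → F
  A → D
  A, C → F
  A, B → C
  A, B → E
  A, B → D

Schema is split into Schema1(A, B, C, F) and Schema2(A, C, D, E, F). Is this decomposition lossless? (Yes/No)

Schema1 ∩ Schema2 = {A, C, F}; its closure under F is {A, B, C, D, E, F}.
Schema1 is contained in that closure, so Schema1 ∩ Schema2 → Schema1 holds and the join is lossless.

Yes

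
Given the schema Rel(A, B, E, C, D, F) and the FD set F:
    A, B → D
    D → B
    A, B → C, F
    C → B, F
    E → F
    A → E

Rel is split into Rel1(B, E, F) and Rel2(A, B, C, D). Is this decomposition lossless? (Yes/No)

Common attributes: {B}; their closure is {B}.
Rel1 ⊄ {B} and Rel2 ⊄ {B}, so the split is lossy.

No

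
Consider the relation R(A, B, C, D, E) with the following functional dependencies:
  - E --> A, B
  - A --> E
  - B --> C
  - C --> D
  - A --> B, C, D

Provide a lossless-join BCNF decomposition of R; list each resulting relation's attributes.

Candidate keys of the original relation: {A}, {E}.
In {A, B, C, D, E}, {B} is not a superkey ({B}⁺ restricted to this set is {B, C, D}), so split on B --> C, D into {B, C, D} and {A, B, E}.
In {B, C, D}, {C} is not a superkey ({C}⁺ restricted to this set is {C, D}), so split on C --> D into {C, D} and {B, C}.
{C, D} has no BCNF violation.
{B, C} has no BCNF violation.
{A, B, E} has no BCNF violation.

{A, B, E}; {B, C}; {C, D}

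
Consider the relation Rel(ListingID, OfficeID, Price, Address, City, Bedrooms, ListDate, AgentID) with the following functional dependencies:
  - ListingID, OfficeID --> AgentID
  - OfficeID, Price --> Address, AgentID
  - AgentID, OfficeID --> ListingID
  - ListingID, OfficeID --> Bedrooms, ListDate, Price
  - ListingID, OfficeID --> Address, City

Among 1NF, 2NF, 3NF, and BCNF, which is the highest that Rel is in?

BCNF

Candidate keys: {AgentID, OfficeID}, {ListingID, OfficeID}, {OfficeID, Price}. Prime attributes: {AgentID, ListingID, OfficeID, Price}.
Each dependency's left side is a superkey — BCNF holds.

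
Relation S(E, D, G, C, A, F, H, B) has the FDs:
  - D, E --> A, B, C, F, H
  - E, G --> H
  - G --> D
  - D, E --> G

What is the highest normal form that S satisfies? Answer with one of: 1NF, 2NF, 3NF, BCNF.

Candidate keys: {D, E}, {E, G}. Prime attributes: {D, E, G}.
G --> D breaks BCNF: {G}⁺ = {D, G}, so {G} is not a superkey.
Its right-hand attributes {D} are all prime, as are those of every other non-superkey FD — the relation is in 3NF.

3NF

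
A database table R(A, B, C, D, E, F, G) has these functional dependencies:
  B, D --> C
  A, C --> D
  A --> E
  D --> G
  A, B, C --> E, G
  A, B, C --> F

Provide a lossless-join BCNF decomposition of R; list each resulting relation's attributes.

{A, B, D, F}; {A, E}; {B, C, D}; {D, G}

Candidate keys of the original relation: {A, B, C}, {A, B, D}.
In {A, B, C, D, E, F, G}, {B, D} is not a superkey ({B, D}⁺ restricted to this set is {B, C, D, G}), so split on B, D --> C, G into {B, C, D, G} and {A, B, D, E, F}.
In {B, C, D, G}, {D} is not a superkey ({D}⁺ restricted to this set is {D, G}), so split on D --> G into {D, G} and {B, C, D}.
{D, G} is in BCNF.
{B, C, D} is in BCNF.
In {A, B, D, E, F}, {A} is not a superkey ({A}⁺ restricted to this set is {A, E}), so split on A --> E into {A, E} and {A, B, D, F}.
{A, E} is in BCNF.
{A, B, D, F} is in BCNF.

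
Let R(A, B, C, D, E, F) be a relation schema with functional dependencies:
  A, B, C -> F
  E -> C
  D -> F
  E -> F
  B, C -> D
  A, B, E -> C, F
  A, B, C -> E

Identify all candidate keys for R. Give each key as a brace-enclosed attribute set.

{A, B, C}, {A, B, E}

Attributes never on any right-hand side: {A, B} — every candidate key must contain all of them.
{A, B, C}⁺ = {A, B, C, D, E, F}, which is every attribute, so {A, B, C} is a candidate key.
{A, B, E}⁺ = {A, B, C, D, E, F}, which is every attribute, so {A, B, E} is a candidate key.
No proper subset of any of these is a key, and no other minimal superkey exists.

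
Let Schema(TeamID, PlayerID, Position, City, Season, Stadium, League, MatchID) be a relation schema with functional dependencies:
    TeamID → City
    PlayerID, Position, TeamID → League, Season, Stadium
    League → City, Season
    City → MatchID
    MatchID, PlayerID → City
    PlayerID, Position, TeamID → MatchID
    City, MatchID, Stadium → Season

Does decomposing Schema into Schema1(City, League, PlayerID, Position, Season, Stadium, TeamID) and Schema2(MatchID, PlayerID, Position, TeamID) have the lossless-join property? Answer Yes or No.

Common attributes: {PlayerID, Position, TeamID}; their closure is {City, League, MatchID, PlayerID, Position, Season, Stadium, TeamID}.
This includes all of Schema1, so the common attributes are a superkey of Schema1 — the join is lossless.

Yes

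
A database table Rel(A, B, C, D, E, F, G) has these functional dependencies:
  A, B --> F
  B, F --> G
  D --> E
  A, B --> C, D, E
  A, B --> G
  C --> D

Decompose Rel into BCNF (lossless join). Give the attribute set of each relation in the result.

Candidate key of the original relation: {A, B}.
{A, B, C, D, E, F, G}: {B, F} determines {B, F, G} here but is not a superkey — split on B, F --> G, giving {B, F, G} and {A, B, C, D, E, F}.
{B, F, G} has no BCNF violation.
{A, B, C, D, E, F}: {D} determines {D, E} here but is not a superkey — split on D --> E, giving {D, E} and {A, B, C, D, F}.
{D, E} has no BCNF violation.
{A, B, C, D, F}: {C} determines {C, D} here but is not a superkey — split on C --> D, giving {C, D} and {A, B, C, F}.
{C, D} has no BCNF violation.
{A, B, C, F} has no BCNF violation.

{A, B, C, F}; {B, F, G}; {C, D}; {D, E}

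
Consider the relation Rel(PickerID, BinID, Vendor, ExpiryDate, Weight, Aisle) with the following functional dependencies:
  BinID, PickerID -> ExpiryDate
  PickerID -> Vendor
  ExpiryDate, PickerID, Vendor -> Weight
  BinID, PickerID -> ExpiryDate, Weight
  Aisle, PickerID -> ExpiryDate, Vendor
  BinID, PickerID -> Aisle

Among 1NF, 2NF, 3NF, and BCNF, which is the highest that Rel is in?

1NF

Candidate key: {BinID, PickerID}. Prime attributes: {BinID, PickerID}.
PickerID -> Vendor: {PickerID}⁺ = {PickerID, Vendor}, which is not all of the attributes, so the left side is not a superkey — BCNF is violated.
PickerID -> Vendor determines the non-prime attribute {Vendor} from a non-superkey — 3NF is violated.
The proper key subset {PickerID} of {BinID, PickerID} determines non-prime {Vendor}, so the relation is not even in 2NF.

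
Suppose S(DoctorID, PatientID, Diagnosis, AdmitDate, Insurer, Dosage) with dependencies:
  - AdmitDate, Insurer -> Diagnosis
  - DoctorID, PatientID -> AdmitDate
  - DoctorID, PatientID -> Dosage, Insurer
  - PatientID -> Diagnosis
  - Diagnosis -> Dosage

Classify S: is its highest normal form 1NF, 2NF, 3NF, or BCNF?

Candidate key: {DoctorID, PatientID}. Prime attributes: {DoctorID, PatientID}.
For AdmitDate, Insurer -> Diagnosis we have {AdmitDate, Insurer}⁺ = {AdmitDate, Diagnosis, Dosage, Insurer}; {AdmitDate, Insurer} is not a superkey, so BCNF fails.
Because {Diagnosis} is non-prime and the left side of AdmitDate, Insurer -> Diagnosis is not a superkey, the relation is not in 3NF.
{PatientID} is a proper subset of the key {DoctorID, PatientID}, and {PatientID}⁺ contains the non-prime attributes {Diagnosis, Dosage} — a partial dependency, so 2NF is violated.

1NF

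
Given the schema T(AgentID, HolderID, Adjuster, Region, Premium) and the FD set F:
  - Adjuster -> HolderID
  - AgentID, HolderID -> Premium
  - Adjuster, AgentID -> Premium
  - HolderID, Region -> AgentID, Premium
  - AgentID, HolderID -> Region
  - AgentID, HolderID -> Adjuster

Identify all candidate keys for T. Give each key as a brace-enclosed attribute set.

{Adjuster, AgentID}, {Adjuster, Region}, {AgentID, HolderID}, {HolderID, Region}

Closure of {Adjuster, AgentID} is {Adjuster, AgentID, HolderID, Premium, Region}, the whole schema; {Adjuster, AgentID} is a candidate key.
Closure of {Adjuster, Region} is {Adjuster, AgentID, HolderID, Premium, Region}, the whole schema; {Adjuster, Region} is a candidate key.
Closure of {AgentID, HolderID} is {Adjuster, AgentID, HolderID, Premium, Region}, the whole schema; {AgentID, HolderID} is a candidate key.
Closure of {HolderID, Region} is {Adjuster, AgentID, HolderID, Premium, Region}, the whole schema; {HolderID, Region} is a candidate key.
No proper subset of any of these is a key, and no other minimal superkey exists.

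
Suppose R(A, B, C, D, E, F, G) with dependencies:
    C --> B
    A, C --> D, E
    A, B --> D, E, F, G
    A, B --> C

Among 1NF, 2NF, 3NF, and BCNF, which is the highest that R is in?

3NF

Candidate keys: {A, B}, {A, C}. Prime attributes: {A, B, C}.
For C --> B we have {C}⁺ = {B, C}; {C} is not a superkey, so BCNF fails.
Since {B} ⊆ prime attributes and every other non-superkey FD also has a prime right side, the schema is in 3NF.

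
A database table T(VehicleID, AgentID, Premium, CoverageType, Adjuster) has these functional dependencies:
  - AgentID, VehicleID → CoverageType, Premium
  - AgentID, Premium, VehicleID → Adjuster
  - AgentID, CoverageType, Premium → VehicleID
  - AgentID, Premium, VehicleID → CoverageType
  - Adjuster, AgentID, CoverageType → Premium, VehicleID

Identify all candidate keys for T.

{Adjuster, AgentID, CoverageType}, {AgentID, CoverageType, Premium}, {AgentID, VehicleID}

No FD produces {AgentID}, so it must be in every candidate key.
{AgentID, VehicleID}⁺ = {Adjuster, AgentID, CoverageType, Premium, VehicleID}, which is every attribute, so {AgentID, VehicleID} is a candidate key.
{Adjuster, AgentID, CoverageType}⁺ = {Adjuster, AgentID, CoverageType, Premium, VehicleID}, which is every attribute, so {Adjuster, AgentID, CoverageType} is a candidate key.
{AgentID, CoverageType, Premium}⁺ = {Adjuster, AgentID, CoverageType, Premium, VehicleID}, which is every attribute, so {AgentID, CoverageType, Premium} is a candidate key.
No proper subset of any of these is a key, and no other minimal superkey exists.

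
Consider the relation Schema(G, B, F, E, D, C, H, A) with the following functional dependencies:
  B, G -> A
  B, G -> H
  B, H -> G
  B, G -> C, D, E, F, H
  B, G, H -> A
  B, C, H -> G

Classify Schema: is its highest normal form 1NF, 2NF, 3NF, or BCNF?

Candidate keys: {B, G}, {B, H}. Prime attributes: {B, G, H}.
Each dependency's left side is a superkey — BCNF holds.

BCNF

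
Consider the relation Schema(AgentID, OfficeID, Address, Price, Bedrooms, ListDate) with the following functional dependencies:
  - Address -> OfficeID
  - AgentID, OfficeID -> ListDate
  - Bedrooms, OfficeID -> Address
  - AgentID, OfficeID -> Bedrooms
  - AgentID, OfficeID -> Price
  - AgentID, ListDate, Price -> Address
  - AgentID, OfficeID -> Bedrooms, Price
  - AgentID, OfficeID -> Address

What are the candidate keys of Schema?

Attributes never on any right-hand side: {AgentID} — every candidate key must contain it.
{Address, AgentID}⁺ = {Address, AgentID, Bedrooms, ListDate, OfficeID, Price}, which is every attribute, so {Address, AgentID} is a candidate key.
{AgentID, OfficeID}⁺ = {Address, AgentID, Bedrooms, ListDate, OfficeID, Price}, which is every attribute, so {AgentID, OfficeID} is a candidate key.
{AgentID, ListDate, Price}⁺ = {Address, AgentID, Bedrooms, ListDate, OfficeID, Price}, which is every attribute, so {AgentID, ListDate, Price} is a candidate key.
Any other superkey properly contains one of these, so there are no further candidate keys.

{Address, AgentID}, {AgentID, ListDate, Price}, {AgentID, OfficeID}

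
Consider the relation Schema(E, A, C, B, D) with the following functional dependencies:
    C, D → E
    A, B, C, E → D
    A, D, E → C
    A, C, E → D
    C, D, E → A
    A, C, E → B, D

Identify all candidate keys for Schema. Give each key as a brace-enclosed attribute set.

{A, C, E}, {A, D, E}, {C, D}

{C, D}⁺ = {A, B, C, D, E} — all of the relation — so {C, D} is a candidate key.
{A, C, E}⁺ = {A, B, C, D, E} — all of the relation — so {A, C, E} is a candidate key.
{A, D, E}⁺ = {A, B, C, D, E} — all of the relation — so {A, D, E} is a candidate key.
No proper subset of any of these is a key, and no other minimal superkey exists.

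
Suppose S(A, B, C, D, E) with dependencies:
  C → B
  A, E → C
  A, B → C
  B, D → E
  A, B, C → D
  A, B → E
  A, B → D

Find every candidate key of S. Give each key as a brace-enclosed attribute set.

Attributes never on any right-hand side: {A} — every candidate key must contain it.
{A, B}⁺ = {A, B, C, D, E} — all of the relation — so {A, B} is a candidate key.
{A, C}⁺ = {A, B, C, D, E} — all of the relation — so {A, C} is a candidate key.
{A, E}⁺ = {A, B, C, D, E} — all of the relation — so {A, E} is a candidate key.
No proper subset of any of these is a key, and no other minimal superkey exists.

{A, B}, {A, C}, {A, E}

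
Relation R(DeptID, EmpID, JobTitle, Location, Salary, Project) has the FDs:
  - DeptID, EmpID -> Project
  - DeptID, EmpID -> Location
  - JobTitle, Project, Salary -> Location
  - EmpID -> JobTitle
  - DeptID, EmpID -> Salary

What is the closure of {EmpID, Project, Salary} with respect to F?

Start with {EmpID, Project, Salary}.
EmpID -> JobTitle applies; add {JobTitle} → now {EmpID, JobTitle, Project, Salary}.
JobTitle, Project, Salary -> Location applies; add {Location} → now {EmpID, JobTitle, Location, Project, Salary}.
No further FD applies.

{EmpID, JobTitle, Location, Project, Salary}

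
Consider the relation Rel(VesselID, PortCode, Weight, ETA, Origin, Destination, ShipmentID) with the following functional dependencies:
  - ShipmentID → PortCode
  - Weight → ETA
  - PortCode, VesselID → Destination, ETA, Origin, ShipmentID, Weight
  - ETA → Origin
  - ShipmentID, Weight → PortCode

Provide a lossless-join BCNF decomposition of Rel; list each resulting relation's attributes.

{Destination, ShipmentID, VesselID, Weight}; {ETA, Origin}; {ETA, Weight}; {PortCode, ShipmentID}

Candidate keys of the original relation: {PortCode, VesselID}, {ShipmentID, VesselID}.
In {Destination, ETA, Origin, PortCode, ShipmentID, VesselID, Weight}, {ShipmentID} is not a superkey ({ShipmentID}⁺ restricted to this set is {PortCode, ShipmentID}), so split on ShipmentID → PortCode into {PortCode, ShipmentID} and {Destination, ETA, Origin, ShipmentID, VesselID, Weight}.
{PortCode, ShipmentID} has no BCNF violation.
In {Destination, ETA, Origin, ShipmentID, VesselID, Weight}, {Weight} is not a superkey ({Weight}⁺ restricted to this set is {ETA, Origin, Weight}), so split on Weight → ETA, Origin into {ETA, Origin, Weight} and {Destination, ShipmentID, VesselID, Weight}.
In {ETA, Origin, Weight}, {ETA} is not a superkey ({ETA}⁺ restricted to this set is {ETA, Origin}), so split on ETA → Origin into {ETA, Origin} and {ETA, Weight}.
{ETA, Origin} has no BCNF violation.
{ETA, Weight} has no BCNF violation.
{Destination, ShipmentID, VesselID, Weight} has no BCNF violation.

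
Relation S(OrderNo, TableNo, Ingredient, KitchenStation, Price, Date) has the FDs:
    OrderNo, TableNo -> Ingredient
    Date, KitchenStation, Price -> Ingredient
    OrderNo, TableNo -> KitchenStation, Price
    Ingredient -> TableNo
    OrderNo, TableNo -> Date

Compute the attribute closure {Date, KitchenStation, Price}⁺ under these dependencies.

{Date, Ingredient, KitchenStation, Price, TableNo}

Start with {Date, KitchenStation, Price}.
Date, KitchenStation, Price -> Ingredient applies; add {Ingredient} → now {Date, Ingredient, KitchenStation, Price}.
Ingredient -> TableNo applies; add {TableNo} → now {Date, Ingredient, KitchenStation, Price, TableNo}.
No further FD applies.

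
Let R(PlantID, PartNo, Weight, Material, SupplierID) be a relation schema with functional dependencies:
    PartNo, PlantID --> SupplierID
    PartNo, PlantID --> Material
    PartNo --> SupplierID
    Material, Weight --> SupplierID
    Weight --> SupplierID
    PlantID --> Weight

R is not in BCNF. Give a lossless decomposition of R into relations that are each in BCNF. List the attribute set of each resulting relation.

{Material, PartNo, PlantID}; {PartNo, SupplierID}; {PlantID, Weight}

Candidate key of the original relation: {PartNo, PlantID}.
Within {Material, PartNo, PlantID, SupplierID, Weight}: {PartNo}⁺ ∩ {Material, PartNo, PlantID, SupplierID, Weight} = {PartNo, SupplierID}, not the whole set, so PartNo --> SupplierID violates BCNF; decompose into {PartNo, SupplierID} and {Material, PartNo, PlantID, Weight}.
{PartNo, SupplierID}: every determinant is a superkey — BCNF.
Within {Material, PartNo, PlantID, Weight}: {PlantID}⁺ ∩ {Material, PartNo, PlantID, Weight} = {PlantID, Weight}, not the whole set, so PlantID --> Weight violates BCNF; decompose into {PlantID, Weight} and {Material, PartNo, PlantID}.
{PlantID, Weight}: every determinant is a superkey — BCNF.
{Material, PartNo, PlantID}: every determinant is a superkey — BCNF.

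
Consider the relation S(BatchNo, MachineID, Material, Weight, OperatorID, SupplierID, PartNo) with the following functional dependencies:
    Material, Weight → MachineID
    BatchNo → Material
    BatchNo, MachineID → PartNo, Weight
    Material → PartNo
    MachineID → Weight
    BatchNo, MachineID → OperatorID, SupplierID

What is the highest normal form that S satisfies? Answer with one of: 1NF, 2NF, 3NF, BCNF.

Candidate keys: {BatchNo, MachineID}, {BatchNo, Weight}. Prime attributes: {BatchNo, MachineID, Weight}.
For Material, Weight → MachineID we have {Material, Weight}⁺ = {MachineID, Material, PartNo, Weight}; {Material, Weight} is not a superkey, so BCNF fails.
BatchNo → Material determines the non-prime attribute {Material} from a non-superkey — 3NF is violated.
Since {BatchNo} ⊂ {BatchNo, MachineID} and {BatchNo}⁺ ⊇ {Material, PartNo} with {Material, PartNo} non-prime, there is a partial dependency; 2NF fails.

1NF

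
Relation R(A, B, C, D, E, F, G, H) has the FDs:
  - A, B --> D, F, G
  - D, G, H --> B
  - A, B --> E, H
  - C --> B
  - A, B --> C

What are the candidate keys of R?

Attributes never on any right-hand side: {A} — every candidate key must contain it.
{A, B}⁺ = {A, B, C, D, E, F, G, H}, which is every attribute, so {A, B} is a candidate key.
{A, C}⁺ = {A, B, C, D, E, F, G, H}, which is every attribute, so {A, C} is a candidate key.
{A, D, G, H}⁺ = {A, B, C, D, E, F, G, H}, which is every attribute, so {A, D, G, H} is a candidate key.
No proper subset of any of these is a key, and no other minimal superkey exists.

{A, B}, {A, C}, {A, D, G, H}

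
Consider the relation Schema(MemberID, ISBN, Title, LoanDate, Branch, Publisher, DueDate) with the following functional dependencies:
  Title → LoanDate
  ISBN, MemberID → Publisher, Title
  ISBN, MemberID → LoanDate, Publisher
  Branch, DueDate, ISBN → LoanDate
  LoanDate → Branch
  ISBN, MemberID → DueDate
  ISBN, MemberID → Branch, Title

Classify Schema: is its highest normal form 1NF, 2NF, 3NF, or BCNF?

2NF

Candidate key: {ISBN, MemberID}. Prime attributes: {ISBN, MemberID}.
Title → LoanDate: {Title}⁺ = {Branch, LoanDate, Title}, which is not all of the attributes, so the left side is not a superkey — BCNF is violated.
Because {LoanDate} is non-prime and the left side of Title → LoanDate is not a superkey, the relation is not in 3NF.
No proper subset of a key has a non-prime attribute in its closure, so there is no partial dependency; 2NF holds.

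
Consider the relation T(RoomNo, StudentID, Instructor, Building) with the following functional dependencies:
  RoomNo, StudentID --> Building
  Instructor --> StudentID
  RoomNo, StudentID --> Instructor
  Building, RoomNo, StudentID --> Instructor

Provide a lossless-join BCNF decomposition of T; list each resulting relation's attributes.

Candidate keys of the original relation: {Instructor, RoomNo}, {RoomNo, StudentID}.
{Building, Instructor, RoomNo, StudentID}: {Instructor} determines {Instructor, StudentID} here but is not a superkey — split on Instructor --> StudentID, giving {Instructor, StudentID} and {Building, Instructor, RoomNo}.
{Instructor, StudentID}: every determinant is a superkey — BCNF.
{Building, Instructor, RoomNo}: every determinant is a superkey — BCNF.

{Building, Instructor, RoomNo}; {Instructor, StudentID}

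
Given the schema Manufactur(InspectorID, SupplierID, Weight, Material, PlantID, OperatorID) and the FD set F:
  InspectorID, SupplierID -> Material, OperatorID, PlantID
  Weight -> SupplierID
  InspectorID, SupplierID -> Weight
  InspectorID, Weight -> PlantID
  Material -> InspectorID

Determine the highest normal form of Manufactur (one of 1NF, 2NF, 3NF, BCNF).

3NF

Candidate keys: {InspectorID, SupplierID}, {InspectorID, Weight}, {Material, SupplierID}, {Material, Weight}. Prime attributes: {InspectorID, Material, SupplierID, Weight}.
For Weight -> SupplierID we have {Weight}⁺ = {SupplierID, Weight}; {Weight} is not a superkey, so BCNF fails.
Its right-hand attributes {SupplierID} are all prime, as are those of every other non-superkey FD — the relation is in 3NF.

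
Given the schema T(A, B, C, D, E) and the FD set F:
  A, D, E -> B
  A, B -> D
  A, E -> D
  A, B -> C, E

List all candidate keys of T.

No FD produces {A}, so it must be in every candidate key.
{A, B} is a candidate key since {A, B}⁺ = {A, B, C, D, E} covers every attribute.
{A, E} is a candidate key since {A, E}⁺ = {A, B, C, D, E} covers every attribute.
Any other superkey properly contains one of these, so there are no further candidate keys.

{A, B}, {A, E}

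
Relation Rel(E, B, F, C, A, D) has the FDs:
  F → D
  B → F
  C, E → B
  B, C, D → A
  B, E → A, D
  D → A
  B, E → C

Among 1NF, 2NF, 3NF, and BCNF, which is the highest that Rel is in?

1NF

Candidate keys: {B, E}, {C, E}. Prime attributes: {B, C, E}.
F → D: {F}⁺ = {A, D, F}, which is not all of the attributes, so the left side is not a superkey — BCNF is violated.
Because {D} is non-prime and the left side of F → D is not a superkey, the relation is not in 3NF.
The proper key subset {B} of {B, E} determines non-prime {A, D, F}, so the relation is not even in 2NF.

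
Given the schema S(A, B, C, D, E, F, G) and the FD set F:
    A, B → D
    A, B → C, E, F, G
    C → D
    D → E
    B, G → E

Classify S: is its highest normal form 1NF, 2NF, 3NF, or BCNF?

2NF

Candidate key: {A, B}. Prime attributes: {A, B}.
For C → D we have {C}⁺ = {C, D, E}; {C} is not a superkey, so BCNF fails.
C → D has non-prime {D} on the right and a non-superkey on the left, so 3NF fails.
Checking every proper subset of each key, none determines a non-prime attribute — 2NF is satisfied.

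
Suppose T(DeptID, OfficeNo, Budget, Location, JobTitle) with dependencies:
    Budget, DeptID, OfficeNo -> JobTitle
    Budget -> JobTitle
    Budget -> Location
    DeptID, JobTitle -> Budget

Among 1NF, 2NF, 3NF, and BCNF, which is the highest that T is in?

1NF

Candidate keys: {Budget, DeptID, OfficeNo}, {DeptID, JobTitle, OfficeNo}. Prime attributes: {Budget, DeptID, JobTitle, OfficeNo}.
For Budget -> JobTitle we have {Budget}⁺ = {Budget, JobTitle, Location}; {Budget} is not a superkey, so BCNF fails.
Budget -> Location determines the non-prime attribute {Location} from a non-superkey — 3NF is violated.
Since {Budget} ⊂ {Budget, DeptID, OfficeNo} and {Budget}⁺ ⊇ {Location} with {Location} non-prime, there is a partial dependency; 2NF fails.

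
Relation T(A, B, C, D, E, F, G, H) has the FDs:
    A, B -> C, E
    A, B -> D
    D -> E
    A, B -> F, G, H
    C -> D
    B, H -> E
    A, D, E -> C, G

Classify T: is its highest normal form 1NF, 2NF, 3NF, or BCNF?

2NF

Candidate key: {A, B}. Prime attributes: {A, B}.
D -> E breaks BCNF: {D}⁺ = {D, E}, so {D} is not a superkey.
Because {E} is non-prime and the left side of D -> E is not a superkey, the relation is not in 3NF.
No non-prime attribute depends on a proper subset of any candidate key, so 2NF holds.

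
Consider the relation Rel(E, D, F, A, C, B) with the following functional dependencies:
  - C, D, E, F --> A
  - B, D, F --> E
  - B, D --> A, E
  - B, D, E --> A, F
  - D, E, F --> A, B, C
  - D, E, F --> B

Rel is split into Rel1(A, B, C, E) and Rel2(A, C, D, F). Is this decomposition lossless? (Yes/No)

The shared attributes are {A, C} and {A, C}⁺ = {A, C}.
The closure covers neither Rel1 nor Rel2 entirely; the join is not lossless.

No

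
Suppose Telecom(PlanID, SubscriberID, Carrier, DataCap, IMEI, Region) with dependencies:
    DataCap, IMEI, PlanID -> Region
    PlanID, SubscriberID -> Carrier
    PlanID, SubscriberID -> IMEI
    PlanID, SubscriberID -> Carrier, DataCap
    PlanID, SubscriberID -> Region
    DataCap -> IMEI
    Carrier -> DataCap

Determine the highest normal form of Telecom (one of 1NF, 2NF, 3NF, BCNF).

Candidate key: {PlanID, SubscriberID}. Prime attributes: {PlanID, SubscriberID}.
For DataCap, IMEI, PlanID -> Region we have {DataCap, IMEI, PlanID}⁺ = {DataCap, IMEI, PlanID, Region}; {DataCap, IMEI, PlanID} is not a superkey, so BCNF fails.
DataCap, IMEI, PlanID -> Region determines the non-prime attribute {Region} from a non-superkey — 3NF is violated.
No proper subset of a key has a non-prime attribute in its closure, so there is no partial dependency; 2NF holds.

2NF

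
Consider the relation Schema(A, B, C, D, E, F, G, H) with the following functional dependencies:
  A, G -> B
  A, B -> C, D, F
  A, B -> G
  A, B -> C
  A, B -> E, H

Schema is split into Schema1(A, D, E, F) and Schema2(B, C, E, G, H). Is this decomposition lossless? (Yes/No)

No

Common attributes: {E}; their closure is {E}.
The closure covers neither Schema1 nor Schema2 entirely; the join is not lossless.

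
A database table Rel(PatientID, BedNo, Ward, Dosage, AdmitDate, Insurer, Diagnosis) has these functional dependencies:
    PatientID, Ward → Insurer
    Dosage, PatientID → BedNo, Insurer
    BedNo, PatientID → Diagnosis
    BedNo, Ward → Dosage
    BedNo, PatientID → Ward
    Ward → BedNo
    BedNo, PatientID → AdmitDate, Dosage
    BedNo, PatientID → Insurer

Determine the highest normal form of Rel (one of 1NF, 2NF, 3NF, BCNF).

3NF

Candidate keys: {BedNo, PatientID}, {Dosage, PatientID}, {PatientID, Ward}. Prime attributes: {BedNo, Dosage, PatientID, Ward}.
BedNo, Ward → Dosage breaks BCNF: {BedNo, Ward}⁺ = {BedNo, Dosage, Ward}, so {BedNo, Ward} is not a superkey.
But every attribute on its right side ({Dosage}) is prime, and the same holds for every other non-superkey FD, so 3NF still holds.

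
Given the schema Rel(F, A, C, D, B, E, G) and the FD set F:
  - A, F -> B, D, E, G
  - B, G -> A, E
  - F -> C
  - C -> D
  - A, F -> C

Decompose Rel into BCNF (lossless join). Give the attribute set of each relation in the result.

Candidate keys of the original relation: {A, F}, {B, F, G}.
{A, B, C, D, E, F, G}: {B, G} determines {A, B, E, G} here but is not a superkey — split on B, G -> A, E, giving {A, B, E, G} and {B, C, D, F, G}.
{A, B, E, G} is in BCNF.
{B, C, D, F, G}: {F} determines {C, D, F} here but is not a superkey — split on F -> C, D, giving {C, D, F} and {B, F, G}.
{C, D, F}: {C} determines {C, D} here but is not a superkey — split on C -> D, giving {C, D} and {C, F}.
{C, D} is in BCNF.
{C, F} is in BCNF.
{B, F, G} is in BCNF.

{A, B, E, G}; {B, F, G}; {C, D}; {C, F}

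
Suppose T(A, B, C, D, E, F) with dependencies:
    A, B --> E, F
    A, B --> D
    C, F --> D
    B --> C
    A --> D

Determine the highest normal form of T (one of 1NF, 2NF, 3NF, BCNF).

Candidate key: {A, B}. Prime attributes: {A, B}.
C, F --> D: {C, F}⁺ = {C, D, F}, which is not all of the attributes, so the left side is not a superkey — BCNF is violated.
C, F --> D has non-prime {D} on the right and a non-superkey on the left, so 3NF fails.
The proper key subset {A} of {A, B} determines non-prime {D}, so the relation is not even in 2NF.

1NF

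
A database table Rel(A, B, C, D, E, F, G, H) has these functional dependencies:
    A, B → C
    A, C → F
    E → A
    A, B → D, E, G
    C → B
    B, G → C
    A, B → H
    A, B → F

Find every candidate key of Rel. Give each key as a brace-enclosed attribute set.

{A, B}, {A, C}, {B, E}, {C, E}

{A, B}⁺ = {A, B, C, D, E, F, G, H} — all of the relation — so {A, B} is a candidate key.
{A, C}⁺ = {A, B, C, D, E, F, G, H} — all of the relation — so {A, C} is a candidate key.
{B, E}⁺ = {A, B, C, D, E, F, G, H} — all of the relation — so {B, E} is a candidate key.
{C, E}⁺ = {A, B, C, D, E, F, G, H} — all of the relation — so {C, E} is a candidate key.
No proper subset of any of these is a key, and no other minimal superkey exists.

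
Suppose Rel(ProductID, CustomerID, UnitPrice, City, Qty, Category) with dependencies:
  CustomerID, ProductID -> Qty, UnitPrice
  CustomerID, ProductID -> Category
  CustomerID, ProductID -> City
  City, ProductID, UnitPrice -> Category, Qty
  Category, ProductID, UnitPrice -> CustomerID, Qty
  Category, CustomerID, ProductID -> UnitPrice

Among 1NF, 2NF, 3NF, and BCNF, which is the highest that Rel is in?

BCNF

Candidate keys: {Category, ProductID, UnitPrice}, {City, ProductID, UnitPrice}, {CustomerID, ProductID}. Prime attributes: {Category, City, CustomerID, ProductID, UnitPrice}.
Each dependency's left side is a superkey — BCNF holds.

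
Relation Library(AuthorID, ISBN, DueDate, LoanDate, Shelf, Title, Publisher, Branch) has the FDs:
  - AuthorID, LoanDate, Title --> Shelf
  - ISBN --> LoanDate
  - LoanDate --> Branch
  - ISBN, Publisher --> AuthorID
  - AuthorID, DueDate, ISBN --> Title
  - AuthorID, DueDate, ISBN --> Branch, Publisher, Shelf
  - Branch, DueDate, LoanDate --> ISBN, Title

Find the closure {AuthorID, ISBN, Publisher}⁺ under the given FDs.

{AuthorID, Branch, ISBN, LoanDate, Publisher}

Start with {AuthorID, ISBN, Publisher}.
ISBN --> LoanDate applies; add {LoanDate} → now {AuthorID, ISBN, LoanDate, Publisher}.
LoanDate --> Branch applies; add {Branch} → now {AuthorID, Branch, ISBN, LoanDate, Publisher}.
No further FD applies.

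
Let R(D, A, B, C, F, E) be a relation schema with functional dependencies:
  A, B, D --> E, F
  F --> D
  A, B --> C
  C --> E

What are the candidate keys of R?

{A, B} never appear on the right of any FD, so every key must include all of them.
Closure of {A, B, D} is {A, B, C, D, E, F}, the whole schema; {A, B, D} is a candidate key.
Closure of {A, B, F} is {A, B, C, D, E, F}, the whole schema; {A, B, F} is a candidate key.
No proper subset of any of these is a key, and no other minimal superkey exists.

{A, B, D}, {A, B, F}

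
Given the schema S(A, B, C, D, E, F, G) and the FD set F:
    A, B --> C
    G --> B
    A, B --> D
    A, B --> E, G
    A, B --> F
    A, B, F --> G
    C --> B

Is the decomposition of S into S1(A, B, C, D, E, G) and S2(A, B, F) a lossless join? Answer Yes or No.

S1 ∩ S2 = {A, B}; its closure under F is {A, B, C, D, E, F, G}.
This includes all of S1, so the common attributes are a superkey of S1 — the join is lossless.

Yes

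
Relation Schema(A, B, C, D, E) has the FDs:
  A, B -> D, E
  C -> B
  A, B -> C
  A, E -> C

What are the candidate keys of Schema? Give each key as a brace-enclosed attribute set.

No FD produces {A}, so it must be in every candidate key.
{A, B} is a candidate key since {A, B}⁺ = {A, B, C, D, E} covers every attribute.
{A, C} is a candidate key since {A, C}⁺ = {A, B, C, D, E} covers every attribute.
{A, E} is a candidate key since {A, E}⁺ = {A, B, C, D, E} covers every attribute.
These are minimal and exhaustive — every other superkey contains one of them.

{A, B}, {A, C}, {A, E}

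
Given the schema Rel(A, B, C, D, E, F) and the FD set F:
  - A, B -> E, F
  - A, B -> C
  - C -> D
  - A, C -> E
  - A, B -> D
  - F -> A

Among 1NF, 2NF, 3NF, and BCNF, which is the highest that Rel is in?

2NF

Candidate keys: {A, B}, {B, F}. Prime attributes: {A, B, F}.
C -> D breaks BCNF: {C}⁺ = {C, D}, so {C} is not a superkey.
C -> D has non-prime {D} on the right and a non-superkey on the left, so 3NF fails.
Checking every proper subset of each key, none determines a non-prime attribute — 2NF is satisfied.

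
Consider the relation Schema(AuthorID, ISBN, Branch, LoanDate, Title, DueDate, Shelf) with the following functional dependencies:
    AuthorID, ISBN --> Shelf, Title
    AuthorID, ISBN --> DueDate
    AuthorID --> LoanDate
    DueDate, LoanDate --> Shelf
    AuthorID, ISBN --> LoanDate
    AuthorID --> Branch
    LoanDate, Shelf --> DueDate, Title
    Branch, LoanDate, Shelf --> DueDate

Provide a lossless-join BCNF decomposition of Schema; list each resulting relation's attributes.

Candidate key of the original relation: {AuthorID, ISBN}.
Within {AuthorID, Branch, DueDate, ISBN, LoanDate, Shelf, Title}: {AuthorID}⁺ ∩ {AuthorID, Branch, DueDate, ISBN, LoanDate, Shelf, Title} = {AuthorID, Branch, LoanDate}, not the whole set, so AuthorID --> Branch, LoanDate violates BCNF; decompose into {AuthorID, Branch, LoanDate} and {AuthorID, DueDate, ISBN, Shelf, Title}.
{AuthorID, Branch, LoanDate} is in BCNF.
Within {AuthorID, DueDate, ISBN, Shelf, Title}: {AuthorID, DueDate}⁺ ∩ {AuthorID, DueDate, ISBN, Shelf, Title} = {AuthorID, DueDate, Shelf, Title}, not the whole set, so AuthorID, DueDate --> Shelf, Title violates BCNF; decompose into {AuthorID, DueDate, Shelf, Title} and {AuthorID, DueDate, ISBN}.
{AuthorID, DueDate, Shelf, Title} is in BCNF.
{AuthorID, DueDate, ISBN} is in BCNF.

{AuthorID, Branch, LoanDate}; {AuthorID, DueDate, ISBN}; {AuthorID, DueDate, Shelf, Title}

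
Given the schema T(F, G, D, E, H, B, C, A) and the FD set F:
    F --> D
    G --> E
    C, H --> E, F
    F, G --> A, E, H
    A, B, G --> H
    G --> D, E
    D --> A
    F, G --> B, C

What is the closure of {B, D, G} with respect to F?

{A, B, D, E, G, H}

Start with {B, D, G}.
G --> E applies; add {E} → now {B, D, E, G}.
D --> A applies; add {A} → now {A, B, D, E, G}.
A, B, G --> H applies; add {H} → now {A, B, D, E, G, H}.
No further FD applies.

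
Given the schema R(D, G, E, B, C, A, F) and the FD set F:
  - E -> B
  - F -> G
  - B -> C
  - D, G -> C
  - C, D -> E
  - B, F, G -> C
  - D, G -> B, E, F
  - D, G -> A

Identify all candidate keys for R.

No FD produces {D}, so it must be in every candidate key.
{D, F} is a candidate key since {D, F}⁺ = {A, B, C, D, E, F, G} covers every attribute.
{D, G} is a candidate key since {D, G}⁺ = {A, B, C, D, E, F, G} covers every attribute.
No proper subset of any of these is a key, and no other minimal superkey exists.

{D, F}, {D, G}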